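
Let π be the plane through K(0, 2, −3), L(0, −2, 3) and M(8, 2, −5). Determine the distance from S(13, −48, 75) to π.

KL = (0, −4, 6) and KM = (8, 0, −2), so a normal is n = KL × KM = (8, 48, 32).
d = |8·13 + 48·(-48) + 32·75 − 0| / √(64 + 2304 + 1024) = |200| / (8√53) = 25√53/53.

25√53/53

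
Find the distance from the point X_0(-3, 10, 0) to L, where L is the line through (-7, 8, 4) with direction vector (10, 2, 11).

Direction vector d = (10, 2, 11).
AP = (4, 2, -4), and AP × d = (30, -84, -12).
|AP × d|² = 8100 and |d|² = 225, so the distance is √(8100/225) = √36 = 6.

6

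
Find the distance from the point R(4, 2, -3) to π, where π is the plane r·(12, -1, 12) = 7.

Normal vector n = (12, -1, 12), and n·(4, 2, -3) - 7 = 3.
|n| = √(144 + 1 + 144) = 17, so the distance is |3|/17 = 3/17.

3/17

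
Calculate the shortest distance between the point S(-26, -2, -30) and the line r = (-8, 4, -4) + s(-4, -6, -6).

2√61

Direction vector d = (-4, -6, -6).
AP = (-18, -6, -26); AP·d = 264, |AP|² = 1036, |d|² = 88.
distance² = |AP|² − (AP·d)²/|d|² = 1036 − 69696/88 = 244, so the distance is 2√61.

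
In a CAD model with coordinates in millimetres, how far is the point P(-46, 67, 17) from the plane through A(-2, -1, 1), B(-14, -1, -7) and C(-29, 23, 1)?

AB = (-12, 0, -8) and AC = (-27, 24, 0), so a normal is n = AB × AC = (192, 216, -288).
d = |192·(-46) + 216·67 + (-288)·17 − (-888)| / √(36864 + 46656 + 82944) = |1632| / 408 = 4.

4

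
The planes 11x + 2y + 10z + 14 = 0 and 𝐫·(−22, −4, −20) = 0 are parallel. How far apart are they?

Divide the second equation by -2 to match normals: 11x + 2y + 10z = 0.
With common normal n = (11, 2, 10) (|n| = 15), the distance is |(-14) − 0|/|n| = 14/15.

14/15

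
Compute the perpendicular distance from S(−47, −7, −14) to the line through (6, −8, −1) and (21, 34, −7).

9√34

A direction vector is d = (15, 42, −6).
AP = (−53, 1, −13); AP·d = -675, |AP|² = 2979, |d|² = 2025.
distance² = |AP|² − (AP·d)²/|d|² = 2979 − 455625/2025 = 2754, so the distance is 9√34.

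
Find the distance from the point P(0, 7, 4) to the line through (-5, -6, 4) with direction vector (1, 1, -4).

4√11

Direction vector d = (1, 1, -4).
AP = (5, 13, 0), and AP × d = (-52, 20, -8).
|AP × d|² = 3168 and |d|² = 18, so the distance is √(3168/18) = √176 = 4√11.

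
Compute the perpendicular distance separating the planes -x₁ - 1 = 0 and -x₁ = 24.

With common normal n = (-1, 0, 0) (|n| = 1), the distance is |1 − 24|/|n| = 23/1 = 23.

23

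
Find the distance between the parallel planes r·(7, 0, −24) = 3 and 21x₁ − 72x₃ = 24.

1/5

Divide the second equation by 3 to match normals: 7x₁ − 24x₃ = 8.
With common normal n = (7, 0, −24) (|n| = 25), the distance is |3 − 8|/|n| = 5/25 = 1/5.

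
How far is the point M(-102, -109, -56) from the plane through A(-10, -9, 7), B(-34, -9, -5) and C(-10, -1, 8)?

AB = (-24, 0, -12) and AC = (0, 8, 1), so a normal is n = AB × AC = (96, 24, -192).
n = (96, 24, -192); n·P − (-2520) = 864; |n| = 216; distance = 864/216 = 4.

4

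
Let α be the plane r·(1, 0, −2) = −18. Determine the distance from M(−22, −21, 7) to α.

18√5/5

Normal vector n = (1, 0, −2), and n·(−22, −21, 7) − (−18) = −18.
|n| = √(1 + 0 + 4) = √5, so the distance is |-18|/√5 = 18√5/5.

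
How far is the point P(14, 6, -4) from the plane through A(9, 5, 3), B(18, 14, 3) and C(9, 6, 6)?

AB = (9, 9, 0) and AC = (0, 1, 3), so a normal is n = AB × AC = (27, -27, 9).
d = |27·14 + (-27)·6 + 9·(-4) − 135| / √(729 + 729 + 81) = |45| / (9√19) = 5√19/19.

5√19/19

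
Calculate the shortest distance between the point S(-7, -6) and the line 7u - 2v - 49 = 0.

The normal to the line is n = (7, -2) with |n| = √53.
|n·S − 49| = |-37 − 49| = 86, so the distance is 86/√53.

86√53/53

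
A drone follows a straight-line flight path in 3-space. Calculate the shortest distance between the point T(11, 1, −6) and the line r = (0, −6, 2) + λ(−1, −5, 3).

Direction vector d = (−1, −5, 3).
AP = (11, 7, −8), and AP × d = (−19, −25, −48).
|AP × d|² = 3290 and |d|² = 35, so the distance is √(3290/35) = √94.

√94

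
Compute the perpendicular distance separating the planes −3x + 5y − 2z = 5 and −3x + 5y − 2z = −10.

Both planes have normal n = (−3, 5, −2), |n| = √38. Any point on the first plane is at distance |(-10) − 5|/|n| = 15/√38 from the second.

15√38/38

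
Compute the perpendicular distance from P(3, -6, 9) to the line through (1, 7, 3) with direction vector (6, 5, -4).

Direction vector d = (6, 5, -4).
AP = (2, -13, 6); AP·d = -77, |AP|² = 209, |d|² = 77.
distance² = |AP|² − (AP·d)²/|d|² = 209 − 5929/77 = 132, so the distance is 2√33.

2√33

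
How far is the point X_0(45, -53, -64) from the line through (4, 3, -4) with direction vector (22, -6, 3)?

√6301

Direction vector d = (22, -6, 3).
AP = (41, -56, -60), and AP × d = (-528, -1443, 986).
|AP × d|² = 3333229 and |d|² = 529, so the distance is √(3333229/529) = √6301.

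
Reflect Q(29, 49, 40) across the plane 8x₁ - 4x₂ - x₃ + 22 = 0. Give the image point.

(229/9, 457/9, 364/9)

n = (8, -4, -1), |n|² = 81, n·Q − (-22) = 18, so t = 18/81 = 2/9.
Foot F = Q − (2/9)·n = (245/9, 449/9, 362/9); the reflection is 2F − Q = (229/9, 457/9, 364/9).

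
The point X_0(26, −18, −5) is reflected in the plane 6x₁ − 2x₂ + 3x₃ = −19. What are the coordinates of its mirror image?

With n = (6, −2, 3), the signed offset is (n·X_0 − (-19))/|n|² = 196/49 = 4.
X_0' = X_0 − 2t·n = (26, −18, −5) − 8·(6, −2, 3) = (−22, −2, −29).

(-22, -2, -29)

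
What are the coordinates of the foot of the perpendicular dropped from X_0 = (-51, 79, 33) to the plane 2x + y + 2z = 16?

(-57, 76, 27)

n = (2, 1, 2), |n|² = 9, and n·X_0 − 16 = 27.
t = 27/9 = 3, so the foot is X_0 − t·n = (-51, 79, 33) − 3·(2, 1, 2) = (-57, 76, 27).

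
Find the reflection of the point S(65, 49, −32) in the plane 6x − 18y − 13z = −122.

With n = (6, −18, −13), the signed offset is (n·S − (-122))/|n|² = 46/529 = 2/23.
S' = S − 2t·n = (65, 49, −32) − (4/23)·(6, −18, −13) = (1471/23, 1199/23, −684/23).

(1471/23, 1199/23, -684/23)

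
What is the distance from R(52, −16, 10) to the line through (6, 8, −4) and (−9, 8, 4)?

2√433

A direction vector is d = (−15, 0, 8).
AP = (46, −24, 14); AP·d = -578, |AP|² = 2888, |d|² = 289.
distance² = |AP|² − (AP·d)²/|d|² = 2888 − 334084/289 = 1732, so the distance is 2√433.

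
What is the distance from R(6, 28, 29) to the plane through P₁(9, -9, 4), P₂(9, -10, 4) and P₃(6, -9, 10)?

19/√5

P₁P₂ = (0, -1, 0) and P₁P₃ = (-3, 0, 6), so a normal is n = P₁P₂ × P₁P₃ = (-6, 0, -3).
Then n·(6, 28, 29) - (-66) = -57.
|n| = √(36 + 0 + 9) = 3√5, so the distance is |-57|/(3√5) = 19√5/5.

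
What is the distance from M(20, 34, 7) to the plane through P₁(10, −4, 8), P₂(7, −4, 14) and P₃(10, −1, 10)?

19/7

P₁P₂ = (−3, 0, 6) and P₁P₃ = (0, 3, 2), so a normal is n = P₁P₂ × P₁P₃ = (−18, 6, −9).
Then n·(20, 34, 7) − (−276) = 57.
|n| = √(324 + 36 + 81) = 21, so the distance is |57|/21 = 19/7.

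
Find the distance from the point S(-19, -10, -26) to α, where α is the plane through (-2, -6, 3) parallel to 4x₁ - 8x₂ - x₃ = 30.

7/9

Parallel planes share the normal n = (4, -8, -1); since (-2, -6, 3) lies on the plane, its equation is 4x₁ - 8x₂ - x₃ = 37.
n = (4, -8, -1); n·P − 37 = -7; |n| = 9; distance = 7/9.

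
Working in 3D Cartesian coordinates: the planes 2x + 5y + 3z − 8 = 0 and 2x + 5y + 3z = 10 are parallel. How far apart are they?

2/√38

Both planes have normal n = (2, 5, 3), |n| = √38. Any point on the first plane is at distance |10 − 8|/|n| = 2/√38 = √38/19 from the second.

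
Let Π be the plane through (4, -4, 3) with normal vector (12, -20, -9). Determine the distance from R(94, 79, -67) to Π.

The plane has equation n·(r − (4, -4, 3)) = 0, i.e. n·r = 101.
Then n·(94, 79, -67) - 101 = 50.
|n| = √(144 + 400 + 81) = 25, so the distance is |50|/25 = 2.

2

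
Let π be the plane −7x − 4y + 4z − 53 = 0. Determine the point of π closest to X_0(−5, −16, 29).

The perpendicular from X_0 has direction n = (−7, −4, 4): r = (−5, −16, 29) + t(−7, −4, 4).
Substitute into the plane: n·(X_0 + tn) = 53 gives 215 + 81t = 53, so t = -2.
Foot = (−5, −16, 29) + (-2)·(−7, −4, 4) = (9, −8, 21).

(9, -8, 21)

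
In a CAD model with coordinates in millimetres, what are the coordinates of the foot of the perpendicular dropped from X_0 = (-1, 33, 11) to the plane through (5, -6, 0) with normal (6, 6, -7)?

(-7, 27, 18)

The perpendicular from X_0 has direction n = (6, 6, -7): r = (-1, 33, 11) + t(6, 6, -7).
Substitute into the plane: n·(X_0 + tn) = -6 gives 115 + 121t = -6, so t = -1.
Foot = (-1, 33, 11) + (-1)·(6, 6, -7) = (-7, 27, 18).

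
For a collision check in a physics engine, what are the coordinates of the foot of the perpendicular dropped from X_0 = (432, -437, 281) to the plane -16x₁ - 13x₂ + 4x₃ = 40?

The perpendicular from X_0 has direction n = (-16, -13, 4): r = (432, -437, 281) + t(-16, -13, 4).
Substitute into the plane: n·(X_0 + tn) = 40 gives -107 + 441t = 40, so t = 1/3.
Foot = (432, -437, 281) + (1/3)·(-16, -13, 4) = (1280/3, -1324/3, 847/3).

(1280/3, -1324/3, 847/3)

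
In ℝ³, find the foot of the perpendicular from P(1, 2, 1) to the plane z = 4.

The perpendicular from P has direction n = (0, 0, 1): r = (1, 2, 1) + λ(0, 0, 1).
Substitute into the plane: n·(P + λn) = 4 gives 1 + 1λ = 4, so λ = 3.
Foot = (1, 2, 1) + 3·(0, 0, 1) = (1, 2, 4).

(1, 2, 4)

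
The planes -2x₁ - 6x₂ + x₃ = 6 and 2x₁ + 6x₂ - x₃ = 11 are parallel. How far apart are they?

17/√41

Divide the second equation by -1 to match normals: -2x₁ - 6x₂ + x₃ = -11.
Both planes have normal n = (-2, -6, 1), |n| = √41. Any point on the first plane is at distance |(-11) − 6|/|n| = 17/√41 from the second.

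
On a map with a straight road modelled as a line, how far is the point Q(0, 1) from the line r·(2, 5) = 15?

10/√29

The normal to the line is n = (2, 5) with |n| = √29.
|n·Q − 15| = |5 − 15| = 10, so the distance is 10/√29 = 10√29/29.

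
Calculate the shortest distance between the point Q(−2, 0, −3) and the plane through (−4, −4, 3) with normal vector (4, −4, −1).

The plane has equation n·(r − (−4, −4, 3)) = 0, i.e. n·r = -3.
d = |4·(-2) + (-4)·0 + (-1)·(-3) − (-3)| / √(16 + 16 + 1) = |-2| / √33 = 2√33/33.

2/√33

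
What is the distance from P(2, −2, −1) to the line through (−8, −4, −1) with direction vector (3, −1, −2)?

4√3

Direction vector d = (3, −1, −2).
AP = (10, 2, 0); AP·d = 28, |AP|² = 104, |d|² = 14.
distance² = |AP|² − (AP·d)²/|d|² = 104 − 784/14 = 48, so the distance is 4√3.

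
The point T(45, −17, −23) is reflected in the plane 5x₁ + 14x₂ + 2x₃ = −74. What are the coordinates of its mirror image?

(133/3, -283/15, -349/15)

With n = (5, 14, 2), the signed offset is (n·T − (-74))/|n|² = 15/225 = 1/15.
T' = T − 2t·n = (45, −17, −23) − (2/15)·(5, 14, 2) = (133/3, −283/15, −349/15).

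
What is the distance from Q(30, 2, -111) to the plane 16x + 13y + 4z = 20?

2

Normal vector n = (16, 13, 4), and n·(30, 2, -111) - 20 = 42.
|n| = √(256 + 169 + 16) = 21, so the distance is |42|/21 = 2.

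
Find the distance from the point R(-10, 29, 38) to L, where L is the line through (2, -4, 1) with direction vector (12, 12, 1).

Direction vector d = (12, 12, 1).
AP = (-12, 33, 37); AP·d = 289, |AP|² = 2602, |d|² = 289.
distance² = |AP|² − (AP·d)²/|d|² = 2602 − 83521/289 = 2313, so the distance is 3√257.

3√257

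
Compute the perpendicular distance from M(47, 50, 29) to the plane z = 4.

Normal vector n = (0, 0, 1), and n·(47, 50, 29) − 4 = 25.
|n| = √(0 + 0 + 1) = 1, so the distance is |25|/1 = 25.

25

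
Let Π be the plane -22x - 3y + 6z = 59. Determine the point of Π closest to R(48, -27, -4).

n = (-22, -3, 6), |n|² = 529, and n·R − 59 = -1058.
t = -1058/529 = -2, so the foot is R − t·n = (48, -27, -4) − (-2)·(-22, -3, 6) = (4, -33, 8).

(4, -33, 8)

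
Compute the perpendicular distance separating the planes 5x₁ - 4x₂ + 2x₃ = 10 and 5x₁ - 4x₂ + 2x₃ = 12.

With common normal n = (5, -4, 2) (|n| = 3√5), the distance is |10 − 12|/|n| = 2/(3√5).

2√5/15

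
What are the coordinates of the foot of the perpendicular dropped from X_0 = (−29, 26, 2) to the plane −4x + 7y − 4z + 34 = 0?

(-13, -2, 18)

n = (−4, 7, −4), |n|² = 81, and n·X_0 − (-34) = 324.
t = 324/81 = 4, so the foot is X_0 − t·n = (−29, 26, 2) − 4·(−4, 7, −4) = (−13, −2, 18).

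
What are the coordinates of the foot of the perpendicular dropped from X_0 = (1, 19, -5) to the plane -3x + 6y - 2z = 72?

The perpendicular from X_0 has direction n = (-3, 6, -2): r = (1, 19, -5) + μ(-3, 6, -2).
Substitute into the plane: n·(X_0 + μn) = 72 gives 121 + 49μ = 72, so μ = -1.
Foot = (1, 19, -5) + (-1)·(-3, 6, -2) = (4, 13, -3).

(4, 13, -3)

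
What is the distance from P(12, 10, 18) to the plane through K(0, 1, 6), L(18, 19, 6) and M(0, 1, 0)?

3√2/2

KL = (18, 18, 0) and KM = (0, 0, -6), so a normal is n = KL × KM = (-108, 108, 0).
Then n·(12, 10, 18) - 108 = -324.
|n| = √(11664 + 11664 + 0) = 108√2, so the distance is |-324|/(108√2) = 3/√2.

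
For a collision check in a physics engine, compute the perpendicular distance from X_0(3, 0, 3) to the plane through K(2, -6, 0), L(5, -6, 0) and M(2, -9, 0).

3

KL = (3, 0, 0) and KM = (0, -3, 0), so a normal is n = KL × KM = (0, 0, -9).
d = |(-9)·3 − 0| / √(0 + 0 + 81) = |-27| / 9 = 3.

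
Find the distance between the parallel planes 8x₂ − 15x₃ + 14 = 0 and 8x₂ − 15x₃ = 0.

Both planes have normal n = (0, 8, −15), |n| = 17. Any point on the first plane is at distance |0 − (-14)|/|n| = 14/17 from the second.

14/17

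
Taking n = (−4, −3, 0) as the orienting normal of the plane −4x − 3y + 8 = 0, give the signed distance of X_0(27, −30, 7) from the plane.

-2

n·X_0 − (-8) = -10.
|n| = 5, so the signed distance is -10/5 = -2.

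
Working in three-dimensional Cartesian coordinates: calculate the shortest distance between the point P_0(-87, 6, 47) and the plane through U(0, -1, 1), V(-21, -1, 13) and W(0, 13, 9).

UV = (-21, 0, 12) and UW = (0, 14, 8), so a normal is n = UV × UW = (-168, 168, -294).
Then n·(-87, 6, 47) - (-462) = 2268.
|n| = √(28224 + 28224 + 86436) = 378, so the distance is |2268|/378 = 6.

6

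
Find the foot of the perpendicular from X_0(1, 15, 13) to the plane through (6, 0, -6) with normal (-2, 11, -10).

(13/15, 236/15, 37/3)

The perpendicular from X_0 has direction n = (-2, 11, -10): r = (1, 15, 13) + μ(-2, 11, -10).
Substitute into the plane: n·(X_0 + μn) = 48 gives 33 + 225μ = 48, so μ = 1/15.
Foot = (1, 15, 13) + (1/15)·(-2, 11, -10) = (13/15, 236/15, 37/3).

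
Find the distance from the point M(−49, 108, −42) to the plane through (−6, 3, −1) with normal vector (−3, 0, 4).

The plane has equation n·(r − (−6, 3, −1)) = 0, i.e. n·r = 14.
d = |(-3)·(-49) + 4·(-42) − 14| / √(9 + 0 + 16) = |-35| / 5 = 7.

7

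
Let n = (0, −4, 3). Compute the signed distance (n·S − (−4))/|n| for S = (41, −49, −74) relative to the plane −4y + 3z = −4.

n·S − (-4) = -22.
|n| = 5, so the signed distance is -22/5.

-22/5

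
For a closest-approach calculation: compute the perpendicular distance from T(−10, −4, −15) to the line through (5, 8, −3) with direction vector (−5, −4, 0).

Direction vector d = (−5, −4, 0).
AP = (−15, −12, −12); AP·d = 123, |AP|² = 513, |d|² = 41.
distance² = |AP|² − (AP·d)²/|d|² = 513 − 15129/41 = 144, so the distance is 12.

12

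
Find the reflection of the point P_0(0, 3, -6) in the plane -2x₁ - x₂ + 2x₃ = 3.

(-8, -1, 2)

n = (-2, -1, 2), |n|² = 9, n·P_0 − 3 = -18, so t = -18/9 = -2.
Foot F = P_0 − (-2)·n = (-4, 1, -2); the reflection is 2F − P_0 = (-8, -1, 2).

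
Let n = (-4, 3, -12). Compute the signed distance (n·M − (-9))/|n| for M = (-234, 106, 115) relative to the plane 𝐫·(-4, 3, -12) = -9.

n·M − (-9) = -117.
|n| = 13, so the signed distance is -117/13 = -9.

-9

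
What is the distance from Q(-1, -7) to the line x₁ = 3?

d = |1·(-1) + 0·(-7) − 3| / √(1 + 0) = |-4|/1 = 4.

4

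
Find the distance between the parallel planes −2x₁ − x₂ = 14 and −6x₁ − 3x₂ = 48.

Divide the second equation by 3 to match normals: −2x₁ − x₂ = 16.
Both planes have normal n = (−2, −1, 0), |n| = √5. Any point on the first plane is at distance |16 − 14|/|n| = 2/√5 from the second.

2/√5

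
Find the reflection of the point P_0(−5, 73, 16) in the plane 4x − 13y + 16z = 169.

(11, 21, 80)

With n = (4, −13, 16), the signed offset is (n·P_0 − 169)/|n|² = -882/441 = -2.
P_0' = P_0 − 2t·n = (−5, 73, 16) − (-4)·(4, −13, 16) = (11, 21, 80).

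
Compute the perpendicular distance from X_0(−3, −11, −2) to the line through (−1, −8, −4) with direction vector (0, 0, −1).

√13

Direction vector d = (0, 0, −1).
AP = (−2, −3, 2), and AP × d = (3, −2, 0).
|AP × d|² = 13 and |d|² = 1, so the distance is √13.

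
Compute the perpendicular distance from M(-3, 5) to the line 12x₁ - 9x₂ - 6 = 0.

d = |12·(-3) + (-9)·5 − 6| / √(144 + 81) = |-87|/15 = 29/5.

29/5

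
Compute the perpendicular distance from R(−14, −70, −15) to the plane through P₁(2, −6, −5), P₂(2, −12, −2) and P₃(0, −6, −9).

20√21/21

P₁P₂ = (0, −6, 3) and P₁P₃ = (−2, 0, −4), so a normal is n = P₁P₂ × P₁P₃ = (24, −6, −12).
n = (24, −6, −12); n·P − 144 = 120; |n| = 6√21; distance = 120/(6√21) = 20√21/21.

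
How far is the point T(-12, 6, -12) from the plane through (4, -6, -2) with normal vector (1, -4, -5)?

The plane has equation n·(r − (4, -6, -2)) = 0, i.e. n·r = 38.
Then n·(-12, 6, -12) - 38 = -14.
|n| = √(1 + 16 + 25) = √42, so the distance is |-14|/√42 = √42/3.

14/√42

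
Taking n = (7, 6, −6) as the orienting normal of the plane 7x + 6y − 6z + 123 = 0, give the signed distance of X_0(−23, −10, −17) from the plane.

n·X_0 − (-123) = 4.
|n| = 11, so the signed distance is 4/11.

4/11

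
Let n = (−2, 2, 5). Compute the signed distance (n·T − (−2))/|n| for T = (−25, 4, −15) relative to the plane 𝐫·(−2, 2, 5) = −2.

-5√33/11

n·T − (-2) = -15.
|n| = √33, so the signed distance is -5√33/11.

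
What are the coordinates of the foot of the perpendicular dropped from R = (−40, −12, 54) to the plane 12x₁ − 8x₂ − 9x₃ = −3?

n = (12, −8, −9), |n|² = 289, and n·R − (-3) = -867.
t = -867/289 = -3, so the foot is R − t·n = (−40, −12, 54) − (-3)·(12, −8, −9) = (−4, −36, 27).

(-4, -36, 27)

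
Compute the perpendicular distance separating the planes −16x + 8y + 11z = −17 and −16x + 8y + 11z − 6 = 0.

23/21

Both planes have normal n = (−16, 8, 11), |n| = 21. Any point on the first plane is at distance |6 − (-17)|/|n| = 23/21 from the second.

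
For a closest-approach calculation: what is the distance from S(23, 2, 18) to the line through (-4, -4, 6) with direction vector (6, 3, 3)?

Direction vector d = (6, 3, 3).
AP = (27, 6, 12), and AP × d = (-18, -9, 45).
|AP × d|² = 2430 and |d|² = 54, so the distance is √(2430/54) = √45 = 3√5.

3√5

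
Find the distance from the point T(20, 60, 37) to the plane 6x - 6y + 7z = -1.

n = (6, -6, 7); n·P − (-1) = 20; |n| = 11; distance = 20/11.

20/11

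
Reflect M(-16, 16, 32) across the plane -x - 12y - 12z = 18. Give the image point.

(-20, -32, -16)

n = (-1, -12, -12), |n|² = 289, n·M − 18 = -578, so t = -578/289 = -2.
Foot F = M − (-2)·n = (-18, -8, 8); the reflection is 2F − M = (-20, -32, -16).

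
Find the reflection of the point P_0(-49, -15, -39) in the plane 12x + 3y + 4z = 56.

n = (12, 3, 4), |n|² = 169, n·P_0 − 56 = -845, so t = -845/169 = -5.
Foot F = P_0 − (-5)·n = (11, 0, -19); the reflection is 2F − P_0 = (71, 15, 1).

(71, 15, 1)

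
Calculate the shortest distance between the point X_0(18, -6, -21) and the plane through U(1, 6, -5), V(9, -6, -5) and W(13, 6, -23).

5/√17

UV = (8, -12, 0) and UW = (12, 0, -18), so a normal is n = UV × UW = (216, 144, 144).
Then n·(18, -6, -21) - 360 = -360.
|n| = √(46656 + 20736 + 20736) = 72√17, so the distance is |-360|/(72√17) = 5√17/17.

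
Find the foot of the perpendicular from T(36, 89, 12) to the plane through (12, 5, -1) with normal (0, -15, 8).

The perpendicular from T has direction n = (0, -15, 8): r = (36, 89, 12) + μ(0, -15, 8).
Substitute into the plane: n·(T + μn) = -83 gives -1239 + 289μ = -83, so μ = 4.
Foot = (36, 89, 12) + 4·(0, -15, 8) = (36, 29, 44).

(36, 29, 44)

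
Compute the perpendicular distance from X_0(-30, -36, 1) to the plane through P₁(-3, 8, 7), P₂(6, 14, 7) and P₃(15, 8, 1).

6

P₁P₂ = (9, 6, 0) and P₁P₃ = (18, 0, -6), so a normal is n = P₁P₂ × P₁P₃ = (-36, 54, -108).
Then n·(-30, -36, 1) - (-216) = -756.
|n| = √(1296 + 2916 + 11664) = 126, so the distance is |-756|/126 = 6.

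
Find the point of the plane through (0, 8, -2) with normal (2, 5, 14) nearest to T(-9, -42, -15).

The perpendicular from T has direction n = (2, 5, 14): r = (-9, -42, -15) + λ(2, 5, 14).
Substitute into the plane: n·(T + λn) = 12 gives -438 + 225λ = 12, so λ = 2.
Foot = (-9, -42, -15) + 2·(2, 5, 14) = (-5, -32, 13).

(-5, -32, 13)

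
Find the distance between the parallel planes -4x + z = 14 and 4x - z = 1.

15/√17

Divide the second equation by -1 to match normals: -4x + z = -1.
With common normal n = (-4, 0, 1) (|n| = √17), the distance is |14 − (-1)|/|n| = 15/√17.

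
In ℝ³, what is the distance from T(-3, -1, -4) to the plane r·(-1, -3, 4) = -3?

Normal vector n = (-1, -3, 4), and n·(-3, -1, -4) - (-3) = -7.
|n| = √(1 + 9 + 16) = √26, so the distance is |-7|/√26 = 7/√26.

7/√26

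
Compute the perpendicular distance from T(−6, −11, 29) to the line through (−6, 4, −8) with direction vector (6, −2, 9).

Direction vector d = (6, −2, 9).
AP = (0, −15, 37); AP·d = 363, |AP|² = 1594, |d|² = 121.
distance² = |AP|² − (AP·d)²/|d|² = 1594 − 131769/121 = 505, so the distance is √505.

√505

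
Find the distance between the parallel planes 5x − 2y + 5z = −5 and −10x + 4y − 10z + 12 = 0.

Divide the second equation by -2 to match normals: 5x − 2y + 5z = 6.
With common normal n = (5, −2, 5) (|n| = 3√6), the distance is |(-5) − 6|/|n| = 11/(3√6).

11/(3√6)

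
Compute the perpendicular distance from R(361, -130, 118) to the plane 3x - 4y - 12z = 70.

d = |3·361 + (-4)·(-130) + (-12)·118 − 70| / √(9 + 16 + 144) = |117| / 13 = 9.

9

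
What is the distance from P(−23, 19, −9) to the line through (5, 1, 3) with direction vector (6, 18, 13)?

Direction vector d = (6, 18, 13).
AP = (−28, 18, −12), and AP × d = (450, 292, −612).
|AP × d|² = 662308 and |d|² = 529, so the distance is √(662308/529) = √1252 = 2√313.

2√313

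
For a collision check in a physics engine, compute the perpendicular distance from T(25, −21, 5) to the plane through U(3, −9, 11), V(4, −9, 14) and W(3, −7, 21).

12√35/35

UV = (1, 0, 3) and UW = (0, 2, 10), so a normal is n = UV × UW = (−6, −10, 2).
n = (−6, −10, 2); n·P − 94 = -24; |n| = 2√35; distance = 24/(2√35) = 12√35/35.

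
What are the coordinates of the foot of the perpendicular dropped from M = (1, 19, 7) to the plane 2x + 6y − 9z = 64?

n = (2, 6, −9), |n|² = 121, and n·M − 64 = -11.
t = -11/121 = -1/11, so the foot is M − t·n = (1, 19, 7) − (-1/11)·(2, 6, −9) = (13/11, 215/11, 68/11).

(13/11, 215/11, 68/11)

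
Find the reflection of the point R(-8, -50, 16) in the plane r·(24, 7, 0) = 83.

(40, -36, 16)

n = (24, 7, 0), |n|² = 625, n·R − 83 = -625, so t = -625/625 = -1.
Foot F = R − (-1)·n = (16, -43, 16); the reflection is 2F − R = (40, -36, 16).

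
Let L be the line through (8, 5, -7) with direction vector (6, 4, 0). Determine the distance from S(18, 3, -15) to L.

Direction vector d = (6, 4, 0).
AP = (10, -2, -8), and AP × d = (32, -48, 52).
|AP × d|² = 6032 and |d|² = 52, so the distance is √(6032/52) = √116 = 2√29.

2√29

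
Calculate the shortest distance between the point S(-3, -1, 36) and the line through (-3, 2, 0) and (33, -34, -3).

A direction vector is d = (36, -36, -3).
AP = (0, -3, 36); AP·d = 0, |AP|² = 1305, |d|² = 2601.
distance² = |AP|² − (AP·d)²/|d|² = 1305 − 0/2601 = 1305, so the distance is 3√145.

3√145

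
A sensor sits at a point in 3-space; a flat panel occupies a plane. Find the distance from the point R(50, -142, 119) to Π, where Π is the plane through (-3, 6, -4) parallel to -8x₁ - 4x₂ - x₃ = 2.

5

Parallel planes share the normal n = (-8, -4, -1); since (-3, 6, -4) lies on the plane, its equation is -8x₁ - 4x₂ - x₃ = 4.
Then n·(50, -142, 119) - 4 = 45.
|n| = √(64 + 16 + 1) = 9, so the distance is |45|/9 = 5.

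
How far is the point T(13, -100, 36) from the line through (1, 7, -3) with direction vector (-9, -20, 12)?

Direction vector d = (-9, -20, 12).
AP = (12, -107, 39); AP·d = 2500, |AP|² = 13114, |d|² = 625.
distance² = |AP|² − (AP·d)²/|d|² = 13114 − 6250000/625 = 3114, so the distance is 3√346.

3√346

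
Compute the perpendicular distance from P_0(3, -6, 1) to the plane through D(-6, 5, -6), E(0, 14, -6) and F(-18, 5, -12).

1

DE = (6, 9, 0) and DF = (-12, 0, -6), so a normal is n = DE × DF = (-54, 36, 108).
d = |(-54)·3 + 36·(-6) + 108·1 − (-144)| / √(2916 + 1296 + 11664) = |-126| / 126 = 1.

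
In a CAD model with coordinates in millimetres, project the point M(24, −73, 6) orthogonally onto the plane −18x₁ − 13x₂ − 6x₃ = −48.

The perpendicular from M has direction n = (−18, −13, −6): r = (24, −73, 6) + λ(−18, −13, −6).
Substitute into the plane: n·(M + λn) = -48 gives 481 + 529λ = -48, so λ = -1.
Foot = (24, −73, 6) + (-1)·(−18, −13, −6) = (42, −60, 12).

(42, -60, 12)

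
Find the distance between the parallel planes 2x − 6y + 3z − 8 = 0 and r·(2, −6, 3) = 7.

With common normal n = (2, −6, 3) (|n| = 7), the distance is |8 − 7|/|n| = 1/7.

1/7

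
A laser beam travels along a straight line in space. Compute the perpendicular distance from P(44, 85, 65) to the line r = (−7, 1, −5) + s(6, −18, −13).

3√677

Direction vector d = (6, −18, −13).
AP = (51, 84, 70), and AP × d = (168, 1083, −1422).
|AP × d|² = 3223197 and |d|² = 529, so the distance is √(3223197/529) = √6093 = 3√677.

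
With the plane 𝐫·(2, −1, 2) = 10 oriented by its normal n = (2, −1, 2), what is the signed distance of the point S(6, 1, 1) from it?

1

n·S − 10 = 3.
|n| = 3, so the signed distance is 3/3 = 1.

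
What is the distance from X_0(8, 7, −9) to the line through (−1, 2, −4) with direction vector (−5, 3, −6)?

Direction vector d = (−5, 3, −6).
AP = (9, 5, −5), and AP × d = (−15, 79, 52).
|AP × d|² = 9170 and |d|² = 70, so the distance is √(9170/70) = √131.

√131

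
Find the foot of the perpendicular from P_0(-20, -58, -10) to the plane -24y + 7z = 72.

(-20, -10, -24)

n = (0, -24, 7), |n|² = 625, and n·P_0 − 72 = 1250.
t = 1250/625 = 2, so the foot is P_0 − t·n = (-20, -58, -10) − 2·(0, -24, 7) = (-20, -10, -24).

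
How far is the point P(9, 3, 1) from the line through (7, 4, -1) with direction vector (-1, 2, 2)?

3

Direction vector d = (-1, 2, 2).
AP = (2, -1, 2); AP·d = 0, |AP|² = 9, |d|² = 9.
distance² = |AP|² − (AP·d)²/|d|² = 9 − 0/9 = 9, so the distance is 3.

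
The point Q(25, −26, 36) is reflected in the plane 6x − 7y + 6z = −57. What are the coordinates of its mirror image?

With n = (6, −7, 6), the signed offset is (n·Q − (-57))/|n|² = 605/121 = 5.
Q' = Q − 2t·n = (25, −26, 36) − 10·(6, −7, 6) = (−35, 44, −24).

(-35, 44, -24)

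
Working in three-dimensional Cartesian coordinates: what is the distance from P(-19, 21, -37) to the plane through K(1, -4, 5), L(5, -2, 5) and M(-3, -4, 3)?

14/3

KL = (4, 2, 0) and KM = (-4, 0, -2), so a normal is n = KL × KM = (-4, 8, 8).
d = |(-4)·(-19) + 8·21 + 8·(-37) − 4| / √(16 + 64 + 64) = |-56| / 12 = 14/3.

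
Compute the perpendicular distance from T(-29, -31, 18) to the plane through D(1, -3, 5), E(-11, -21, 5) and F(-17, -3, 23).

5/√22

DE = (-12, -18, 0) and DF = (-18, 0, 18), so a normal is n = DE × DF = (-324, 216, -324).
d = |(-324)·(-29) + 216·(-31) + (-324)·18 − (-2592)| / √(104976 + 46656 + 104976) = |-540| / (108√22) = 5/√22.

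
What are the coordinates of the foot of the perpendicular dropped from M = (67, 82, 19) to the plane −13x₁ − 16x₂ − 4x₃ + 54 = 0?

n = (−13, −16, −4), |n|² = 441, and n·M − (-54) = -2205.
t = -2205/441 = -5, so the foot is M − t·n = (67, 82, 19) − (-5)·(−13, −16, −4) = (2, 2, −1).

(2, 2, -1)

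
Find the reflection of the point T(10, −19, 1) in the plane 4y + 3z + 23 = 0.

(10, -3, 13)

With n = (0, 4, 3), the signed offset is (n·T − (-23))/|n|² = -50/25 = -2.
T' = T − 2t·n = (10, −19, 1) − (-4)·(0, 4, 3) = (10, −3, 13).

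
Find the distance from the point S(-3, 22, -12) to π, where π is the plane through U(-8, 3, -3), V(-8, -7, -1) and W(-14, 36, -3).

UV = (0, -10, 2) and UW = (-6, 33, 0), so a normal is n = UV × UW = (-66, -12, -60).
Then n·(-3, 22, -12) - 672 = -18.
|n| = √(4356 + 144 + 3600) = 90, so the distance is |-18|/90 = 1/5.

1/5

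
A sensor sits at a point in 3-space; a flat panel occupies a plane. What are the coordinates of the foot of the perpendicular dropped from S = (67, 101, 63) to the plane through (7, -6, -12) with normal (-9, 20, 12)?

n = (-9, 20, 12), |n|² = 625, and n·S − (-327) = 2500.
t = 2500/625 = 4, so the foot is S − t·n = (67, 101, 63) − 4·(-9, 20, 12) = (103, 21, 15).

(103, 21, 15)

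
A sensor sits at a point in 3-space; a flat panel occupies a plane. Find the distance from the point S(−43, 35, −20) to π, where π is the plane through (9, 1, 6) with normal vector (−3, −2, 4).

16√29/29

The plane has equation n·(r − (9, 1, 6)) = 0, i.e. n·r = -5.
d = |(-3)·(-43) + (-2)·35 + 4·(-20) − (-5)| / √(9 + 4 + 16) = |-16| / √29 = 16/√29.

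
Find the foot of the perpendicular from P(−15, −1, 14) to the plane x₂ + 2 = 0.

n = (0, 1, 0), |n|² = 1, and n·P − (-2) = 1.
t = 1/1 = 1, so the foot is P − t·n = (−15, −1, 14) − 1·(0, 1, 0) = (−15, −2, 14).

(-15, -2, 14)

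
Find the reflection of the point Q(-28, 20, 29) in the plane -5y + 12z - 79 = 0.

With n = (0, -5, 12), the signed offset is (n·Q − 79)/|n|² = 169/169 = 1.
Q' = Q − 2t·n = (-28, 20, 29) − 2·(0, -5, 12) = (-28, 30, 5).

(-28, 30, 5)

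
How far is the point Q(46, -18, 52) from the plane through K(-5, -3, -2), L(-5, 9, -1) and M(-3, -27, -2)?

KL = (0, 12, 1) and KM = (2, -24, 0), so a normal is n = KL × KM = (24, 2, -24).
Then n·(46, -18, 52) - (-78) = -102.
|n| = √(576 + 4 + 576) = 34, so the distance is |-102|/34 = 3.

3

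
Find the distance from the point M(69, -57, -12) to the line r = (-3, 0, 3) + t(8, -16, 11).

3√521

Direction vector d = (8, -16, 11).
AP = (72, -57, -15), and AP × d = (-867, -912, -696).
|AP × d|² = 2067849 and |d|² = 441, so the distance is √(2067849/441) = √4689 = 3√521.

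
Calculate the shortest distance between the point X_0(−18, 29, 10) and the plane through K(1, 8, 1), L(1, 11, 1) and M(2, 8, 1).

KL = (0, 3, 0) and KM = (1, 0, 0), so a normal is n = KL × KM = (0, 0, −3).
Then n·(−18, 29, 10) − (−3) = −27.
|n| = √(0 + 0 + 9) = 3, so the distance is |-27|/3 = 9.

9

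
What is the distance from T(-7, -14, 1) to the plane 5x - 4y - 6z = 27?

12/√77

d = |5·(-7) + (-4)·(-14) + (-6)·1 − 27| / √(25 + 16 + 36) = |-12| / √77 = 12√77/77.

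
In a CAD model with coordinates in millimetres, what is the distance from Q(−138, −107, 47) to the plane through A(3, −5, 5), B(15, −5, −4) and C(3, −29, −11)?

3

AB = (12, 0, −9) and AC = (0, −24, −16), so a normal is n = AB × AC = (−216, 192, −288).
d = |(-216)·(-138) + 192·(-107) + (-288)·47 − (-3048)| / √(46656 + 36864 + 82944) = |-1224| / 408 = 3.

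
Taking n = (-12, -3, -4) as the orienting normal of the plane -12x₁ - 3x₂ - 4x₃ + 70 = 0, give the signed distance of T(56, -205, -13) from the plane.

5

n·T − (-70) = 65.
|n| = 13, so the signed distance is 65/13 = 5.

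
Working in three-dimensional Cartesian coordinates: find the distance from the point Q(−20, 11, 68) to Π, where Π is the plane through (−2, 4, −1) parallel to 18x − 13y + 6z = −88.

1/23

Parallel planes share the normal n = (18, −13, 6); since (−2, 4, −1) lies on the plane, its equation is 18x − 13y + 6z = -94.
Then n·(−20, 11, 68) − (−94) = −1.
|n| = √(324 + 169 + 36) = 23, so the distance is |-1|/23 = 1/23.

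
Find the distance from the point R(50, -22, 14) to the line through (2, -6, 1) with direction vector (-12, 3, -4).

5

Direction vector d = (-12, 3, -4).
AP = (48, -16, 13); AP·d = -676, |AP|² = 2729, |d|² = 169.
distance² = |AP|² − (AP·d)²/|d|² = 2729 − 456976/169 = 25, so the distance is 5.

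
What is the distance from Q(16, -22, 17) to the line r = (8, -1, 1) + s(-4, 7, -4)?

Direction vector d = (-4, 7, -4).
AP = (8, -21, 16); AP·d = -243, |AP|² = 761, |d|² = 81.
distance² = |AP|² − (AP·d)²/|d|² = 761 − 59049/81 = 32, so the distance is 4√2.

4√2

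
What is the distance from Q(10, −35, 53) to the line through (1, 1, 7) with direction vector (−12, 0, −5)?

3√313

Direction vector d = (−12, 0, −5).
AP = (9, −36, 46), and AP × d = (180, −507, −432).
|AP × d|² = 476073 and |d|² = 169, so the distance is √(476073/169) = √2817 = 3√313.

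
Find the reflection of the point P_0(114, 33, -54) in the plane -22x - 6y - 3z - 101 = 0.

n = (-22, -6, -3), |n|² = 529, n·P_0 − 101 = -2645, so t = -2645/529 = -5.
Foot F = P_0 − (-5)·n = (4, 3, -69); the reflection is 2F − P_0 = (-106, -27, -84).

(-106, -27, -84)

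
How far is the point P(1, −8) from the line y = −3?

5

d = |0·1 + 1·(-8) − (-3)| / √(0 + 1) = |-5|/1 = 5.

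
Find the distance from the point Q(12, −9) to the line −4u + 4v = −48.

d = |(-4)·12 + 4·(-9) − (-48)| / √(16 + 16) = |-36|/(4√2) = 9√2/2.

9/√2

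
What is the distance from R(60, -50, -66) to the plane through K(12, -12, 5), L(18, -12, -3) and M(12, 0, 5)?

21/5

KL = (6, 0, -8) and KM = (0, 12, 0), so a normal is n = KL × KM = (96, 0, 72).
Then n·(60, -50, -66) - 1512 = -504.
|n| = √(9216 + 0 + 5184) = 120, so the distance is |-504|/120 = 21/5.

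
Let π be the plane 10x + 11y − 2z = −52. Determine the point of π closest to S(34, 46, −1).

The perpendicular from S has direction n = (10, 11, −2): r = (34, 46, −1) + λ(10, 11, −2).
Substitute into the plane: n·(S + λn) = -52 gives 848 + 225λ = -52, so λ = -4.
Foot = (34, 46, −1) + (-4)·(10, 11, −2) = (−6, 2, 7).

(-6, 2, 7)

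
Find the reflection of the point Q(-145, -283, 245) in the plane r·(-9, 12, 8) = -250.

With n = (-9, 12, 8), the signed offset is (n·Q − (-250))/|n|² = 119/289 = 7/17.
Q' = Q − 2t·n = (-145, -283, 245) − (14/17)·(-9, 12, 8) = (-2339/17, -4979/17, 4053/17).

(-2339/17, -4979/17, 4053/17)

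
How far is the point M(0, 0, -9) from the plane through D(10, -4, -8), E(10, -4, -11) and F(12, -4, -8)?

4

DE = (0, 0, -3) and DF = (2, 0, 0), so a normal is n = DE × DF = (0, -6, 0).
d = |(-6)·0 − 24| / √(0 + 36 + 0) = |-24| / 6 = 4.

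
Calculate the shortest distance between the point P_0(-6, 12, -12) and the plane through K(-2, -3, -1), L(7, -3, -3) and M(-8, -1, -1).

KL = (9, 0, -2) and KM = (-6, 2, 0), so a normal is n = KL × KM = (4, 12, 18).
Then n·(-6, 12, -12) - (-62) = -34.
|n| = √(16 + 144 + 324) = 22, so the distance is |-34|/22 = 17/11.

17/11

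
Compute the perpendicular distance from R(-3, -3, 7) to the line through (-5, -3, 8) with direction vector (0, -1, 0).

√5

Direction vector d = (0, -1, 0).
AP = (2, 0, -1); AP·d = 0, |AP|² = 5, |d|² = 1.
distance² = |AP|² − (AP·d)²/|d|² = 5 − 0/1 = 5, so the distance is √5.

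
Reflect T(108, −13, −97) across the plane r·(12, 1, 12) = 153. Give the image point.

(1884/17, -217/17, -1601/17)

n = (12, 1, 12), |n|² = 289, n·T − 153 = -34, so t = -34/289 = -2/17.
Foot F = T − (-2/17)·n = (1860/17, −219/17, −1625/17); the reflection is 2F − T = (1884/17, −217/17, −1601/17).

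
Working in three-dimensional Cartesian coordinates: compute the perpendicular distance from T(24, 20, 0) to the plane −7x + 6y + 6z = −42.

6/11

d = |(-7)·24 + 6·20 + 6·0 − (-42)| / √(49 + 36 + 36) = |-6| / 11 = 6/11.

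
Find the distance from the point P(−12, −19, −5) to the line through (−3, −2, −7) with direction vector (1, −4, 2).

Direction vector d = (1, −4, 2).
AP = (−9, −17, 2); AP·d = 63, |AP|² = 374, |d|² = 21.
distance² = |AP|² − (AP·d)²/|d|² = 374 − 3969/21 = 185, so the distance is √185.

√185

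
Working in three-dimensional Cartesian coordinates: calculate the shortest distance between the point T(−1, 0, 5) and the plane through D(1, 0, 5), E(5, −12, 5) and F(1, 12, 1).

DE = (4, −12, 0) and DF = (0, 12, −4), so a normal is n = DE × DF = (48, 16, 48).
d = |48·(-1) + 16·0 + 48·5 − 288| / √(2304 + 256 + 2304) = |-96| / (16√19) = 6/√19.

6/√19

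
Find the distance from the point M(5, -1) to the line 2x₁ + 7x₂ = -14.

17√53/53

The normal to the line is n = (2, 7) with |n| = √53.
|n·M − (-14)| = |3 − (-14)| = 17, so the distance is 17/√53 = 17√53/53.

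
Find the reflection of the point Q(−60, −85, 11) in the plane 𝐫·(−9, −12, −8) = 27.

n = (−9, −12, −8), |n|² = 289, n·Q − 27 = 1445, so t = 1445/289 = 5.
Foot F = Q − 5·n = (−15, −25, 51); the reflection is 2F − Q = (30, 35, 91).

(30, 35, 91)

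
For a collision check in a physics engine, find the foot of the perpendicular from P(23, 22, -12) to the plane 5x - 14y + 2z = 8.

(28, 8, -10)

The perpendicular from P has direction n = (5, -14, 2): r = (23, 22, -12) + t(5, -14, 2).
Substitute into the plane: n·(P + tn) = 8 gives -217 + 225t = 8, so t = 1.
Foot = (23, 22, -12) + 1·(5, -14, 2) = (28, 8, -10).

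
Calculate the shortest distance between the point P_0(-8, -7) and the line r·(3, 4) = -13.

39/5

The normal to the line is n = (3, 4) with |n| = 5.
|n·P_0 − (-13)| = |-52 − (-13)| = 39, so the distance is 39/5.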